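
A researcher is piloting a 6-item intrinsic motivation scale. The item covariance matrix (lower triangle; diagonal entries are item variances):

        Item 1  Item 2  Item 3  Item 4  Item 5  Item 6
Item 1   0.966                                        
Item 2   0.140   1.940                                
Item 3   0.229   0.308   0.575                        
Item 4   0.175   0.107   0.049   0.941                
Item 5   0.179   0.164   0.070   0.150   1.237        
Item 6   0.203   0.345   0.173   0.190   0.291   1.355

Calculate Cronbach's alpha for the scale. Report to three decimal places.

Σσ²ᵢ = 0.966 + 1.940 + 0.575 + 0.941 + 1.237 + 1.355 = 7.014
Σ_{i<j} σ_ij = 2.773
σ²_total = 7.014 + 2 × 2.773 = 12.560
α = (k/(k−1))·(1 − Σσ²ᵢ/σ²_total) = (6/5)·(1 − 7.014/12.560) = 0.530

α = 0.530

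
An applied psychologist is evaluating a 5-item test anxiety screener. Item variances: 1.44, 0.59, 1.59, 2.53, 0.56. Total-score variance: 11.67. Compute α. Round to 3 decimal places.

α = 0.531

Σσ²ᵢ = 1.44 + 0.59 + 1.59 + 2.53 + 0.56 = 6.71
α = (k/(k−1))·(1 − Σσ²ᵢ/Var(T)) = (5/4)·(1 − 6.71/11.67) = 0.531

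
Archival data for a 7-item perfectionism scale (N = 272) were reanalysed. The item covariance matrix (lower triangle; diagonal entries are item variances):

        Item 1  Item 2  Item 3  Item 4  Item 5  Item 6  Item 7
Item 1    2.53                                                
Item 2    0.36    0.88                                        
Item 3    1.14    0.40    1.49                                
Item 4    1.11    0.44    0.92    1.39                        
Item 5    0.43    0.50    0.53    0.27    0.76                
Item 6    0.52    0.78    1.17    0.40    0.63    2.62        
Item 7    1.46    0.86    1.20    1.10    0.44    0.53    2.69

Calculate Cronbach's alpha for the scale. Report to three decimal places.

Σσ²ᵢ = 2.53 + 0.88 + 1.49 + 1.39 + 0.76 + 2.62 + 2.69 = 12.36
Sum of the distinct covariances = 15.19
σ²_T = 12.36 + 2 × 15.19 = 42.74
α = (k/(k−1))·(1 − Σσ²ᵢ/σ²_T) = (7/6)·(1 − 12.36/42.74) = 0.829

α = 0.829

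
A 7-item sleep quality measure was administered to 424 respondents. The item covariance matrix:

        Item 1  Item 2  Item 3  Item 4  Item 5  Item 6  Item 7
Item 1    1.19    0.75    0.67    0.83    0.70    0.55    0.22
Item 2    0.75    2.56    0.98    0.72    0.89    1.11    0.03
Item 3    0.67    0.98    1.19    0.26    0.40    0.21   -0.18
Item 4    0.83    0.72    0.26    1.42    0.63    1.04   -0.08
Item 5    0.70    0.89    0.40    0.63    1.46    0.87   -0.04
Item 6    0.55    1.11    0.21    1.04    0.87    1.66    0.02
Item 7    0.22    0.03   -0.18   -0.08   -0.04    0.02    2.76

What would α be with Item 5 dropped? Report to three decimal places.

Remaining items: Item 1, Item 2, Item 3, Item 4, Item 6, Item 7 (k = 6).
Σσᵢ² = 1.19 + 2.56 + 1.19 + 1.42 + 1.66 + 2.76 = 10.78
total variance = 10.78 + 2 × 7.13 = 25.04
α (item deleted) = (6/5)·(1 − 10.78/25.04) = 0.683

α = 0.683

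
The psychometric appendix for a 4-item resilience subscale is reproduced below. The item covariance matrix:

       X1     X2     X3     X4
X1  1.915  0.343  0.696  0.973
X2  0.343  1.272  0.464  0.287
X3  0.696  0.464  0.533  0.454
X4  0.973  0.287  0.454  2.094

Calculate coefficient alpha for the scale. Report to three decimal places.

Σσ²ᵢ = 1.915 + 1.272 + 0.533 + 2.094 = 5.814
Σ_{i<j} σ_ij = 3.217
total variance = 5.814 + 2 × 3.217 = 12.248
α = (k/(k−1))·(1 − Σσ²ᵢ/total variance) = (4/3)·(1 − 5.814/12.248) = 0.700

α = 0.700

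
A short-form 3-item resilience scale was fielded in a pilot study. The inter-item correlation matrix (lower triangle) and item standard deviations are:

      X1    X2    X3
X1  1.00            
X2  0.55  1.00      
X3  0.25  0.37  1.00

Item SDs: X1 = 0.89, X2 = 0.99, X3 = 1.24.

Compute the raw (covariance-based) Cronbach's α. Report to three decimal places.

Cronbach's α = 0.635

Σσ²ᵢ = 0.89² + 0.99² + 1.24² = 3.3098
Covariances σ_ij = r_ij · s_i · s_j:
  σ(X1,X2) = 0.55 × 0.89 × 0.99 = 0.4846
  σ(X1,X3) = 0.25 × 0.89 × 1.24 = 0.2759
  σ(X2,X3) = 0.37 × 0.99 × 1.24 = 0.4542
σ²_T = Σσ²ᵢ + 2·Σσ_ij = 3.3098 + 2 × 1.2147 = 5.7392
α = (3/2)·(1 − 3.3098/5.7392) = 0.635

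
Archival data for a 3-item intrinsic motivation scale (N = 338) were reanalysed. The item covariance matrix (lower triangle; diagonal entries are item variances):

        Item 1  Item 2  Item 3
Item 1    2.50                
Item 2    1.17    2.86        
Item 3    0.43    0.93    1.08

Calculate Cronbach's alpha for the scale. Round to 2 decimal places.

Cronbach's alpha = 0.66

sum of item variances = 2.50 + 2.86 + 1.08 = 6.44
Sum of off-diagonal covariances = 2.53
σ²_total = 6.44 + 2 × 2.53 = 11.50
α = (k/(k−1))·(1 − sum of item variances/σ²_total) = (3/2)·(1 − 6.44/11.50) = 0.66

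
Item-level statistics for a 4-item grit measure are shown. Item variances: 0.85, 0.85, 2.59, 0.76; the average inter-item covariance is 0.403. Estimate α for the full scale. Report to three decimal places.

α = 0.652

Σσᵢ² = 0.85 + 0.85 + 2.59 + 0.76 = 5.05
Sum of the 6 distinct covariances = 6 × 0.403 = 2.418
σ²_total = Σσᵢ² + 2·Σcov = 5.05 + 2 × 2.418 = 9.886
α = (4/3)·(1 − 5.05/9.886) = 0.652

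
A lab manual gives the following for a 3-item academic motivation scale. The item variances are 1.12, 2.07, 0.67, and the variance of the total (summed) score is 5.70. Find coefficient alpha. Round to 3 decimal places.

Σσᵢ² = 1.12 + 2.07 + 0.67 = 3.86
α = (k/(k−1))·(1 − Σσᵢ²/Var(T)) = (3/2)·(1 − 3.86/5.70) = 0.484

α = 0.484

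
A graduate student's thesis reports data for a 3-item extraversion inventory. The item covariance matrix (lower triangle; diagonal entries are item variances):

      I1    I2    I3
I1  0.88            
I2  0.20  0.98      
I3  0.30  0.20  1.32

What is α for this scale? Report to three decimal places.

α = 0.459

sum of item variances = 0.88 + 0.98 + 1.32 = 3.18
Sum of the distinct covariances = 0.70
Var(T) = 3.18 + 2 × 0.70 = 4.58
α = (k/(k−1))·(1 − sum of item variances/Var(T)) = (3/2)·(1 − 3.18/4.58) = 0.459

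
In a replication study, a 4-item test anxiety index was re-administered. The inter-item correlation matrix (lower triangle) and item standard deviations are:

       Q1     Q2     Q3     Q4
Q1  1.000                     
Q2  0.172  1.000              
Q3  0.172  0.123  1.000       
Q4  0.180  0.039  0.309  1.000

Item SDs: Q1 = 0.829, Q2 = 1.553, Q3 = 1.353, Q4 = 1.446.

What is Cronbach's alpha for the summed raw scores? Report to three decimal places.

Σσ²ᵢ = 0.829² + 1.553² + 1.353² + 1.446² = 7.0206
Covariances σ_ij = r_ij · s_i · s_j:
  σ(Q1,Q2) = 0.172 × 0.829 × 1.553 = 0.2214
  σ(Q1,Q3) = 0.172 × 0.829 × 1.353 = 0.1929
  σ(Q1,Q4) = 0.180 × 0.829 × 1.446 = 0.2158
  σ(Q2,Q3) = 0.123 × 1.553 × 1.353 = 0.2584
  σ(Q2,Q4) = 0.039 × 1.553 × 1.446 = 0.0876
  σ(Q3,Q4) = 0.309 × 1.353 × 1.446 = 0.6045
σ²_T = Σσ²ᵢ + 2·Σσ_ij = 7.0206 + 2 × 1.5806 = 10.1818
α = (4/3)·(1 − 7.0206/10.1818) = 0.414

Cronbach's alpha = 0.414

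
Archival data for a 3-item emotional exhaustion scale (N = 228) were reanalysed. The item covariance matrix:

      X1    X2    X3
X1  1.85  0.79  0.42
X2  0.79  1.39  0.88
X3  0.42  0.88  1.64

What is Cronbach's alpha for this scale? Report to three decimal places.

sum of item variances = 1.85 + 1.39 + 1.64 = 4.88
Sum of the distinct covariances = 2.09
σ²_total = 4.88 + 2 × 2.09 = 9.06
α = (k/(k−1))·(1 − sum of item variances/σ²_total) = (3/2)·(1 − 4.88/9.06) = 0.692

α = 0.692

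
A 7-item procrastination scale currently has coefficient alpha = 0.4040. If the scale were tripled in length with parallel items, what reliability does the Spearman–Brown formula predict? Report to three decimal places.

predicted reliability = 0.670

Length factor m = 3
α' = m·α / (1 + (m−1)·α)
   = 3 × 0.4040 / (1 + (3 − 1) × 0.4040)
   = 1.2120 / 1.8080 = 0.670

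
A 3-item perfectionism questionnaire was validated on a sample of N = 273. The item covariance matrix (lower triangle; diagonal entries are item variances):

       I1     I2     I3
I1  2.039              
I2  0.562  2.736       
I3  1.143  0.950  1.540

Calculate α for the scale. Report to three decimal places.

α = 0.685

sum of item variances = 2.039 + 2.736 + 1.540 = 6.315
Σ_{i<j} σ_ij = 2.655
σ²_T = 6.315 + 2 × 2.655 = 11.625
α = (k/(k−1))·(1 − sum of item variances/σ²_T) = (3/2)·(1 − 6.315/11.625) = 0.685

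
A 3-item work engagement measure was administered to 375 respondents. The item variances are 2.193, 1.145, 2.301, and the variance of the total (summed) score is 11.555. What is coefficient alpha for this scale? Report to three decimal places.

coefficient alpha = 0.768

sum of item variances = 2.193 + 1.145 + 2.301 = 5.639
α = (k/(k−1))·(1 − sum of item variances/total variance) = (3/2)·(1 − 5.639/11.555) = 0.768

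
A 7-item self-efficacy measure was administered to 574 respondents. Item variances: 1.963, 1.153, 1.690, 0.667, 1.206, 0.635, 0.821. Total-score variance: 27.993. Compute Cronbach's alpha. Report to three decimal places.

sum of item variances = 1.963 + 1.153 + 1.690 + 0.667 + 1.206 + 0.635 + 0.821 = 8.135
α = (k/(k−1))·(1 − sum of item variances/total variance) = (7/6)·(1 − 8.135/27.993) = 0.828

α = 0.828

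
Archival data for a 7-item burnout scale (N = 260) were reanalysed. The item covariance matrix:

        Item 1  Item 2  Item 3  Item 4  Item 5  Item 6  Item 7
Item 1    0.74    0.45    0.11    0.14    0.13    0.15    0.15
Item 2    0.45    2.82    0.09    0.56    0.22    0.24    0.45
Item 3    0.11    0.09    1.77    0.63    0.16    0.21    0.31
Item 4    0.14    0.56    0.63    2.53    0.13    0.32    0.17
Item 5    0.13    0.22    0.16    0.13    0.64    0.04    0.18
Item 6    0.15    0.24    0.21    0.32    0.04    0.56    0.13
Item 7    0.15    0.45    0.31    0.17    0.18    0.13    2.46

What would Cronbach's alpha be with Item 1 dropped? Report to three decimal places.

Cronbach's alpha = 0.499

Remaining items: Item 2, Item 3, Item 4, Item 5, Item 6, Item 7 (k = 6).
ΣVar(i) = 2.82 + 1.77 + 2.53 + 0.64 + 0.56 + 2.46 = 10.78
Var(T) = 10.78 + 2 × 3.84 = 18.46
α (item deleted) = (6/5)·(1 − 10.78/18.46) = 0.499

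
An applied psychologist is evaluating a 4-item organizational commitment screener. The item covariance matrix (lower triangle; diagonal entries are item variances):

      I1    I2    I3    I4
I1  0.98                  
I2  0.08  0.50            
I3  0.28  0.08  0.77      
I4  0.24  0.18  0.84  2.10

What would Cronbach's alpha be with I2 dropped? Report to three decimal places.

α = 0.621

Remaining items: I1, I3, I4 (k = 3).
ΣVar(i) = 0.98 + 0.77 + 2.10 = 3.85
σ²_T = 3.85 + 2 × 1.36 = 6.57
α (item deleted) = (3/2)·(1 − 3.85/6.57) = 0.621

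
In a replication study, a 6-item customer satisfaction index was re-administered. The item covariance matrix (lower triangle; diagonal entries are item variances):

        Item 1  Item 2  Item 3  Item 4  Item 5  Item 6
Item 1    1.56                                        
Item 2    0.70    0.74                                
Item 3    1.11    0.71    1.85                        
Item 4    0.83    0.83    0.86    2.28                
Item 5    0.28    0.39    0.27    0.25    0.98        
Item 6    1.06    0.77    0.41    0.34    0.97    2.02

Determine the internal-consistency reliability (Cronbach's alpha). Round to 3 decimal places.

α = 0.810

sum of item variances = 1.56 + 0.74 + 1.85 + 2.28 + 0.98 + 2.02 = 9.43
Sum of the distinct covariances = 9.78
total variance = 9.43 + 2 × 9.78 = 28.99
α = (k/(k−1))·(1 − sum of item variances/total variance) = (6/5)·(1 − 9.43/28.99) = 0.810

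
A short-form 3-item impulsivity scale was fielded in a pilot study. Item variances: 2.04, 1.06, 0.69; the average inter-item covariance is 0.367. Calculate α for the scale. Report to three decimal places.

Σσ²ᵢ = 2.04 + 1.06 + 0.69 = 3.79
Sum of the 3 distinct covariances = 3 × 0.367 = 1.101
σ²_total = Σσ²ᵢ + 2·Σcov = 3.79 + 2 × 1.101 = 5.992
α = (3/2)·(1 − 3.79/5.992) = 0.551

α = 0.551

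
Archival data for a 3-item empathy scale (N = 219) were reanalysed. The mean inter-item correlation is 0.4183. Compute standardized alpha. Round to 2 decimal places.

Standardized α = k·r̄ / (1 + (k−1)·r̄) = 3 × 0.4183 / (1 + 2 × 0.4183)
  = 1.2549 / 1.8366 = 0.68

α = 0.68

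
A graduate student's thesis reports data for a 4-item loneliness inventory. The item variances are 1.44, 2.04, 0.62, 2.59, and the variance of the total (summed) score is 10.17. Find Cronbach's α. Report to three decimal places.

Cronbach's α = 0.456

Σσ²ᵢ = 1.44 + 2.04 + 0.62 + 2.59 = 6.69
α = (k/(k−1))·(1 − Σσ²ᵢ/total variance) = (4/3)·(1 − 6.69/10.17) = 0.456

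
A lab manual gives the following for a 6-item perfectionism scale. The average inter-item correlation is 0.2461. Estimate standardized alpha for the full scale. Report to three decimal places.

Standardized α = k·r̄ / (1 + (k−1)·r̄) = 6 × 0.2461 / (1 + 5 × 0.2461)
  = 1.4766 / 2.2305 = 0.662

α = 0.662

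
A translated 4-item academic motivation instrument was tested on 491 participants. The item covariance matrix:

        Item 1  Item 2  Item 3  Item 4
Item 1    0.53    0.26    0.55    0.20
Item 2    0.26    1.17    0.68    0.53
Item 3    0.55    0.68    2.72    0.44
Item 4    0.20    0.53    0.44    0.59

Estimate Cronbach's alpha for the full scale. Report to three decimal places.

α = 0.687

Σσᵢ² = 0.53 + 1.17 + 2.72 + 0.59 = 5.01
Sum of off-diagonal covariances = 2.66
Var(T) = 5.01 + 2 × 2.66 = 10.33
α = (k/(k−1))·(1 − Σσᵢ²/Var(T)) = (4/3)·(1 − 5.01/10.33) = 0.687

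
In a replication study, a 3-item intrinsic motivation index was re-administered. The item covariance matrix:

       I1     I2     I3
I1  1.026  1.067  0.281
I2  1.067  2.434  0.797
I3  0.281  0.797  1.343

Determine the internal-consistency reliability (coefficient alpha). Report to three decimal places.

α = 0.708

ΣVar(i) = 1.026 + 2.434 + 1.343 = 4.803
Sum of off-diagonal covariances = 2.145
σ²_total = 4.803 + 2 × 2.145 = 9.093
α = (k/(k−1))·(1 − ΣVar(i)/σ²_total) = (3/2)·(1 − 4.803/9.093) = 0.708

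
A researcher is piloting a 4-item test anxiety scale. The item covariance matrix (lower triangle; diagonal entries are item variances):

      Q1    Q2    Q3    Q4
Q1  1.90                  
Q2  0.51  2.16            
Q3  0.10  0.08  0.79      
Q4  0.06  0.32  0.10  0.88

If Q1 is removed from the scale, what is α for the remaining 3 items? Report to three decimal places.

α = 0.311

Remaining items: Q2, Q3, Q4 (k = 3).
Σσ²ᵢ = 2.16 + 0.79 + 0.88 = 3.83
σ²_total = 3.83 + 2 × 0.50 = 4.83
α (item deleted) = (3/2)·(1 − 3.83/4.83) = 0.311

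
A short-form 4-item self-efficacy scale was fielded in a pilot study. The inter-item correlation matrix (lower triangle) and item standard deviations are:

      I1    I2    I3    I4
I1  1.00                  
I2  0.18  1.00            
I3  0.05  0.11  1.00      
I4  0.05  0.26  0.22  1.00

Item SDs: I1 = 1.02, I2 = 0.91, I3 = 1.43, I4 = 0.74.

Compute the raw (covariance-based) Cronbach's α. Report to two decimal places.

α = 0.36

Σσ²ᵢ = 1.02² + 0.91² + 1.43² + 0.74² = 4.4610
Covariances σ_ij = r_ij · s_i · s_j:
  σ(I1,I2) = 0.18 × 1.02 × 0.91 = 0.1671
  σ(I1,I3) = 0.05 × 1.02 × 1.43 = 0.0729
  σ(I1,I4) = 0.05 × 1.02 × 0.74 = 0.0377
  σ(I2,I3) = 0.11 × 0.91 × 1.43 = 0.1431
  σ(I2,I4) = 0.26 × 0.91 × 0.74 = 0.1751
  σ(I3,I4) = 0.22 × 1.43 × 0.74 = 0.2328
σ²_T = Σσ²ᵢ + 2·Σσ_ij = 4.4610 + 2 × 0.8287 = 6.1184
α = (4/3)·(1 − 4.4610/6.1184) = 0.36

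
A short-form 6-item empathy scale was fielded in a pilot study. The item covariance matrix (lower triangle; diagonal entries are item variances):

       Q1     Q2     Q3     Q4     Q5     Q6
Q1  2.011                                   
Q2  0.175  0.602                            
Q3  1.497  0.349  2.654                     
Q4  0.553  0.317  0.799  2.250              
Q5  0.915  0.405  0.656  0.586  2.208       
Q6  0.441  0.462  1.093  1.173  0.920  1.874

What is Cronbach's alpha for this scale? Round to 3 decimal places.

Cronbach's alpha = 0.769

ΣVar(i) = 2.011 + 0.602 + 2.654 + 2.250 + 2.208 + 1.874 = 11.599
Sum of the distinct covariances = 10.341
total variance = 11.599 + 2 × 10.341 = 32.281
α = (k/(k−1))·(1 − ΣVar(i)/total variance) = (6/5)·(1 − 11.599/32.281) = 0.769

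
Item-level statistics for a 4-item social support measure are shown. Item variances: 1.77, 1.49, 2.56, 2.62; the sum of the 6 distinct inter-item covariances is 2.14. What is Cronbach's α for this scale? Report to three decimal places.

ΣVar(i) = 1.77 + 1.49 + 2.56 + 2.62 = 8.44
Sum of distinct covariances = 2.14
total variance = ΣVar(i) + 2·Σcov = 8.44 + 2 × 2.14 = 12.72
α = (4/3)·(1 − 8.44/12.72) = 0.449

Cronbach's α = 0.449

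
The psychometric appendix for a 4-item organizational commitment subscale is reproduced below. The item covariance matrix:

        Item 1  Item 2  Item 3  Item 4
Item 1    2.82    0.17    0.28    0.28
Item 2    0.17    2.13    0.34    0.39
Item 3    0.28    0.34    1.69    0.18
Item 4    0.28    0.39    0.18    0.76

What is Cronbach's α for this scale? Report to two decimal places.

ΣVar(i) = 2.82 + 2.13 + 1.69 + 0.76 = 7.40
Sum of off-diagonal covariances = 1.64
σ²_total = 7.40 + 2 × 1.64 = 10.68
α = (k/(k−1))·(1 − ΣVar(i)/σ²_total) = (4/3)·(1 − 7.40/10.68) = 0.41

α = 0.41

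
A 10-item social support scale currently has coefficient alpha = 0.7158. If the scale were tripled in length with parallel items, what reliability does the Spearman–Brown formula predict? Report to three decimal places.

Length factor m = 3
α' = m·α / (1 + (m−1)·α)
   = 3 × 0.7158 / (1 + (3 − 1) × 0.7158)
   = 2.1474 / 2.4316 = 0.883

predicted reliability = 0.883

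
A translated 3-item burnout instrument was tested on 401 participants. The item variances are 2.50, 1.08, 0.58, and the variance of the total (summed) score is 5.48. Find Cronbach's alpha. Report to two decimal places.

Cronbach's alpha = 0.36

ΣVar(i) = 2.50 + 1.08 + 0.58 = 4.16
α = (k/(k−1))·(1 − ΣVar(i)/Var(T)) = (3/2)·(1 − 4.16/5.48) = 0.36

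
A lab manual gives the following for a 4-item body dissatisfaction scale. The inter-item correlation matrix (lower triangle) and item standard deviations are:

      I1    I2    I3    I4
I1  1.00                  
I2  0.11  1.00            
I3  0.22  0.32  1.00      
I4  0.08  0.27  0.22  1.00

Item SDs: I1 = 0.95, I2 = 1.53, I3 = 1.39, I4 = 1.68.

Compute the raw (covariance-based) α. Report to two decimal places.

α = 0.51

Σσ²ᵢ = 0.95² + 1.53² + 1.39² + 1.68² = 7.9979
Covariances σ_ij = r_ij · s_i · s_j:
  σ(I1,I2) = 0.11 × 0.95 × 1.53 = 0.1599
  σ(I1,I3) = 0.22 × 0.95 × 1.39 = 0.2905
  σ(I1,I4) = 0.08 × 0.95 × 1.68 = 0.1277
  σ(I2,I3) = 0.32 × 1.53 × 1.39 = 0.6805
  σ(I2,I4) = 0.27 × 1.53 × 1.68 = 0.6940
  σ(I3,I4) = 0.22 × 1.39 × 1.68 = 0.5137
σ²_T = Σσ²ᵢ + 2·Σσ_ij = 7.9979 + 2 × 2.4663 = 12.9305
α = (4/3)·(1 − 7.9979/12.9305) = 0.51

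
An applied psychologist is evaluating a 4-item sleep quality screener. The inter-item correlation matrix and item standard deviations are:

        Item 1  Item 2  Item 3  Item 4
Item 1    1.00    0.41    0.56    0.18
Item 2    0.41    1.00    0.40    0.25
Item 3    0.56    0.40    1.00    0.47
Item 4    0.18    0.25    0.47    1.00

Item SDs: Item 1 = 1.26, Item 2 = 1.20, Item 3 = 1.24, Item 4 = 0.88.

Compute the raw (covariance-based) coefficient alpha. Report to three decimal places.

Σσ²ᵢ = 1.26² + 1.20² + 1.24² + 0.88² = 5.3396
Covariances σ_ij = r_ij · s_i · s_j:
  σ(Item 1,Item 2) = 0.41 × 1.26 × 1.20 = 0.6199
  σ(Item 1,Item 3) = 0.56 × 1.26 × 1.24 = 0.8749
  σ(Item 1,Item 4) = 0.18 × 1.26 × 0.88 = 0.1996
  σ(Item 2,Item 3) = 0.40 × 1.20 × 1.24 = 0.5952
  σ(Item 2,Item 4) = 0.25 × 1.20 × 0.88 = 0.2640
  σ(Item 3,Item 4) = 0.47 × 1.24 × 0.88 = 0.5129
σ²_T = Σσ²ᵢ + 2·Σσ_ij = 5.3396 + 2 × 3.0665 = 11.4726
α = (4/3)·(1 − 5.3396/11.4726) = 0.713

α = 0.713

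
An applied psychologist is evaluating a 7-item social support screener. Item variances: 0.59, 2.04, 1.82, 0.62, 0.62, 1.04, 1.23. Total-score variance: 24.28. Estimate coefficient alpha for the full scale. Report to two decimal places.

sum of item variances = 0.59 + 2.04 + 1.82 + 0.62 + 0.62 + 1.04 + 1.23 = 7.96
α = (k/(k−1))·(1 − sum of item variances/σ²_T) = (7/6)·(1 − 7.96/24.28) = 0.78

coefficient alpha = 0.78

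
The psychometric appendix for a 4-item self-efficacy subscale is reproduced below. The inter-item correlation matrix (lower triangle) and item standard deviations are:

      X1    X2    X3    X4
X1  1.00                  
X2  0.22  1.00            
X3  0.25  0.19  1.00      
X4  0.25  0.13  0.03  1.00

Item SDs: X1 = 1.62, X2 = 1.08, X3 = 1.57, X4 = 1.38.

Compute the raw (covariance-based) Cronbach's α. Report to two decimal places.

α = 0.46

Σσ²ᵢ = 1.62² + 1.08² + 1.57² + 1.38² = 8.1601
Covariances σ_ij = r_ij · s_i · s_j:
  σ(X1,X2) = 0.22 × 1.62 × 1.08 = 0.3849
  σ(X1,X3) = 0.25 × 1.62 × 1.57 = 0.6359
  σ(X1,X4) = 0.25 × 1.62 × 1.38 = 0.5589
  σ(X2,X3) = 0.19 × 1.08 × 1.57 = 0.3222
  σ(X2,X4) = 0.13 × 1.08 × 1.38 = 0.1938
  σ(X3,X4) = 0.03 × 1.57 × 1.38 = 0.0650
σ²_T = Σσ²ᵢ + 2·Σσ_ij = 8.1601 + 2 × 2.1607 = 12.4815
α = (4/3)·(1 − 8.1601/12.4815) = 0.46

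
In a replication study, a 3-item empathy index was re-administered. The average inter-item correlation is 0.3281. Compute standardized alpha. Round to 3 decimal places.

Standardized α = k·r̄ / (1 + (k−1)·r̄) = 3 × 0.3281 / (1 + 2 × 0.3281)
  = 0.9843 / 1.6562 = 0.594

standardized alpha = 0.594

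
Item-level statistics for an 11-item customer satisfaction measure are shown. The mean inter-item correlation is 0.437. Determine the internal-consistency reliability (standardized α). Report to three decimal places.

standardized α = 0.895

Standardized α = k·r̄ / (1 + (k−1)·r̄) = 11 × 0.437 / (1 + 10 × 0.437)
  = 4.8070 / 5.3700 = 0.895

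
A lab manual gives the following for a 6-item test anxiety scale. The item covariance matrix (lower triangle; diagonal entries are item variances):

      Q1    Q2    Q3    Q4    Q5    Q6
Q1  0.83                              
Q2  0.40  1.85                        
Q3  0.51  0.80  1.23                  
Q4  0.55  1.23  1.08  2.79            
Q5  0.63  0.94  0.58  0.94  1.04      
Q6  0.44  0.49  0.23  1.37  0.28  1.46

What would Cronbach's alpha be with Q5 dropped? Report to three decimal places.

Remaining items: Q1, Q2, Q3, Q4, Q6 (k = 5).
sum of item variances = 0.83 + 1.85 + 1.23 + 2.79 + 1.46 = 8.16
total variance = 8.16 + 2 × 7.10 = 22.36
α (item deleted) = (5/4)·(1 − 8.16/22.36) = 0.794

α = 0.794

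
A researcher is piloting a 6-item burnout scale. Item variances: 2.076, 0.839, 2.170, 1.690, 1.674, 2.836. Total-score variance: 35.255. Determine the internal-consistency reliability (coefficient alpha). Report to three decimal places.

α = 0.816

ΣVar(i) = 2.076 + 0.839 + 2.170 + 1.690 + 1.674 + 2.836 = 11.285
α = (k/(k−1))·(1 − ΣVar(i)/σ²_total) = (6/5)·(1 − 11.285/35.255) = 0.816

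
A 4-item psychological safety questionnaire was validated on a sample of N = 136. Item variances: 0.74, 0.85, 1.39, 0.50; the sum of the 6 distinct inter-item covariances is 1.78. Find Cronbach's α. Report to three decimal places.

Σσᵢ² = 0.74 + 0.85 + 1.39 + 0.50 = 3.48
Sum of distinct covariances = 1.78
total variance = Σσᵢ² + 2·Σcov = 3.48 + 2 × 1.78 = 7.04
α = (4/3)·(1 − 3.48/7.04) = 0.674

α = 0.674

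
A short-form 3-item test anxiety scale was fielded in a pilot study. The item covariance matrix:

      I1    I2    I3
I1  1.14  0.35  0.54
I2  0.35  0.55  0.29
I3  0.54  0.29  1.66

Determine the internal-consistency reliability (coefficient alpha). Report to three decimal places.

Σσ²ᵢ = 1.14 + 0.55 + 1.66 = 3.35
Sum of the distinct covariances = 1.18
σ²_T = 3.35 + 2 × 1.18 = 5.71
α = (k/(k−1))·(1 − Σσ²ᵢ/σ²_T) = (3/2)·(1 − 3.35/5.71) = 0.620

coefficient alpha = 0.620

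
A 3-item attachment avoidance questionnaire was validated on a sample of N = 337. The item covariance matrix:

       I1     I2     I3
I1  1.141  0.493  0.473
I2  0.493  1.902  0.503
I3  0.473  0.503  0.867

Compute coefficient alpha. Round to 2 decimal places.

α = 0.64

Σσ²ᵢ = 1.141 + 1.902 + 0.867 = 3.910
Σ_{i<j} σ_ij = 1.469
total variance = 3.910 + 2 × 1.469 = 6.848
α = (k/(k−1))·(1 − Σσ²ᵢ/total variance) = (3/2)·(1 − 3.910/6.848) = 0.64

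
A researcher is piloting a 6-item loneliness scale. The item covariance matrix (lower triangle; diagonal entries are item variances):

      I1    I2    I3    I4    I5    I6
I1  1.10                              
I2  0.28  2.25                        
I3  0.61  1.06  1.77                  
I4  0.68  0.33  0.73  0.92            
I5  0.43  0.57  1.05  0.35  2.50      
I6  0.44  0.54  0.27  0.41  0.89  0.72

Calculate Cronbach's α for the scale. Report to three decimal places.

Cronbach's α = 0.781

Σσᵢ² = 1.10 + 2.25 + 1.77 + 0.92 + 2.50 + 0.72 = 9.26
Sum of the distinct covariances = 8.64
σ²_T = 9.26 + 2 × 8.64 = 26.54
α = (k/(k−1))·(1 − Σσᵢ²/σ²_T) = (6/5)·(1 − 9.26/26.54) = 0.781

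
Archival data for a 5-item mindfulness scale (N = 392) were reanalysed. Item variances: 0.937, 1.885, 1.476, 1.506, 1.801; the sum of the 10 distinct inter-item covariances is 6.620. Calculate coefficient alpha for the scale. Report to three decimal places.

Σσ²ᵢ = 0.937 + 1.885 + 1.476 + 1.506 + 1.801 = 7.605
Sum of distinct covariances = 6.620
σ²_total = Σσ²ᵢ + 2·Σcov = 7.605 + 2 × 6.620 = 20.845
α = (5/4)·(1 − 7.605/20.845) = 0.794

α = 0.794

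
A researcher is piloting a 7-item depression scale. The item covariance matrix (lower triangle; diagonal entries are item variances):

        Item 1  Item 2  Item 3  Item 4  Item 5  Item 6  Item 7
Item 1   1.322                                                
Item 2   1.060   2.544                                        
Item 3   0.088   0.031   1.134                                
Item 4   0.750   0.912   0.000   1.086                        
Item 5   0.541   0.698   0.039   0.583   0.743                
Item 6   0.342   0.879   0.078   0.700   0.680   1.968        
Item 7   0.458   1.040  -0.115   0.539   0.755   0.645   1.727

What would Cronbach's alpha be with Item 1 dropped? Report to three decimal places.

α = 0.742

Remaining items: Item 2, Item 3, Item 4, Item 5, Item 6, Item 7 (k = 6).
ΣVar(i) = 2.544 + 1.134 + 1.086 + 0.743 + 1.968 + 1.727 = 9.202
total variance = 9.202 + 2 × 7.464 = 24.130
α (item deleted) = (6/5)·(1 − 9.202/24.130) = 0.742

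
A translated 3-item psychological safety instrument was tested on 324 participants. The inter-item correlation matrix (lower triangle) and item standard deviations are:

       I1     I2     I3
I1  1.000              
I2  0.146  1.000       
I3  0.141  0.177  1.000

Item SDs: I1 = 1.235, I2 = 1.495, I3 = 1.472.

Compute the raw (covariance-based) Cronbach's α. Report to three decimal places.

Σσ²ᵢ = 1.235² + 1.495² + 1.472² = 5.9270
Covariances σ_ij = r_ij · s_i · s_j:
  σ(I1,I2) = 0.146 × 1.235 × 1.495 = 0.2696
  σ(I1,I3) = 0.141 × 1.235 × 1.472 = 0.2563
  σ(I2,I3) = 0.177 × 1.495 × 1.472 = 0.3895
σ²_T = Σσ²ᵢ + 2·Σσ_ij = 5.9270 + 2 × 0.9154 = 7.7578
α = (3/2)·(1 − 5.9270/7.7578) = 0.354

α = 0.354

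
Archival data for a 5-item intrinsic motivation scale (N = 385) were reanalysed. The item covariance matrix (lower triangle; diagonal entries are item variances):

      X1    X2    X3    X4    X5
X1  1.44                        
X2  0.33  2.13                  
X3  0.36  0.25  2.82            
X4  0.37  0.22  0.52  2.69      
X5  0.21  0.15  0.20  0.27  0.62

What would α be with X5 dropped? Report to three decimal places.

α = 0.415

Remaining items: X1, X2, X3, X4 (k = 4).
ΣVar(i) = 1.44 + 2.13 + 2.82 + 2.69 = 9.08
σ²_total = 9.08 + 2 × 2.05 = 13.18
α (item deleted) = (4/3)·(1 − 9.08/13.18) = 0.415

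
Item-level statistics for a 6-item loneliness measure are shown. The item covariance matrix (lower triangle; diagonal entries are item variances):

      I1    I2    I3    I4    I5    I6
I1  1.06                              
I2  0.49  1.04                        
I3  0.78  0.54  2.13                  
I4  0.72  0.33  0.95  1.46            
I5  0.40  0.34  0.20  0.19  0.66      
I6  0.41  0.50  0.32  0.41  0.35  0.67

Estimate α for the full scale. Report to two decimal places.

α = 0.80

ΣVar(i) = 1.06 + 1.04 + 2.13 + 1.46 + 0.66 + 0.67 = 7.02
Sum of off-diagonal covariances = 6.93
σ²_T = 7.02 + 2 × 6.93 = 20.88
α = (k/(k−1))·(1 − ΣVar(i)/σ²_T) = (6/5)·(1 − 7.02/20.88) = 0.80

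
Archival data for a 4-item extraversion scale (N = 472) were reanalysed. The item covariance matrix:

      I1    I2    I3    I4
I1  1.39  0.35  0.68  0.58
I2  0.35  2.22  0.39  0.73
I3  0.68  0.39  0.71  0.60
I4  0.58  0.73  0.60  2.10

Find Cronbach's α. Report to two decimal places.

ΣVar(i) = 1.39 + 2.22 + 0.71 + 2.10 = 6.42
Sum of off-diagonal covariances = 3.33
σ²_T = 6.42 + 2 × 3.33 = 13.08
α = (k/(k−1))·(1 − ΣVar(i)/σ²_T) = (4/3)·(1 − 6.42/13.08) = 0.68

α = 0.68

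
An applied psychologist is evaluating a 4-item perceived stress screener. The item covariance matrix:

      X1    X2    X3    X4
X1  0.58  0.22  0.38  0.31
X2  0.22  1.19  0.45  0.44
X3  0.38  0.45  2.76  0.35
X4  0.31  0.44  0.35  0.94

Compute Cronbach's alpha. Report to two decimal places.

Cronbach's alpha = 0.59

sum of item variances = 0.58 + 1.19 + 2.76 + 0.94 = 5.47
Sum of off-diagonal covariances = 2.15
σ²_T = 5.47 + 2 × 2.15 = 9.77
α = (k/(k−1))·(1 − sum of item variances/σ²_T) = (4/3)·(1 − 5.47/9.77) = 0.59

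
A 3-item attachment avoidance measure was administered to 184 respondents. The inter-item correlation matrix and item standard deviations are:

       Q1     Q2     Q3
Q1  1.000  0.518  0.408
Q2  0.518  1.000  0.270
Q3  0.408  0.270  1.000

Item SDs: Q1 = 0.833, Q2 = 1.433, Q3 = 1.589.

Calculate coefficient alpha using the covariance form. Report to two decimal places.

coefficient alpha = 0.60

Σσ²ᵢ = 0.833² + 1.433² + 1.589² = 5.2723
Covariances σ_ij = r_ij · s_i · s_j:
  σ(Q1,Q2) = 0.518 × 0.833 × 1.433 = 0.6183
  σ(Q1,Q3) = 0.408 × 0.833 × 1.589 = 0.5400
  σ(Q2,Q3) = 0.270 × 1.433 × 1.589 = 0.6148
σ²_T = Σσ²ᵢ + 2·Σσ_ij = 5.2723 + 2 × 1.7731 = 8.8185
α = (3/2)·(1 − 5.2723/8.8185) = 0.60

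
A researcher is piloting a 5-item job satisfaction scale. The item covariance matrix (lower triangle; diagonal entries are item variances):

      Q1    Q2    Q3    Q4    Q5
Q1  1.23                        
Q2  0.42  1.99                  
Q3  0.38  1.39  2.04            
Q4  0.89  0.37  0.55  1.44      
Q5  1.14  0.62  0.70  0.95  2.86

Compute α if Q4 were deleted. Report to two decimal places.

Remaining items: Q1, Q2, Q3, Q5 (k = 4).
ΣVar(i) = 1.23 + 1.99 + 2.04 + 2.86 = 8.12
σ²_T = 8.12 + 2 × 4.65 = 17.42
α (item deleted) = (4/3)·(1 − 8.12/17.42) = 0.71

α = 0.71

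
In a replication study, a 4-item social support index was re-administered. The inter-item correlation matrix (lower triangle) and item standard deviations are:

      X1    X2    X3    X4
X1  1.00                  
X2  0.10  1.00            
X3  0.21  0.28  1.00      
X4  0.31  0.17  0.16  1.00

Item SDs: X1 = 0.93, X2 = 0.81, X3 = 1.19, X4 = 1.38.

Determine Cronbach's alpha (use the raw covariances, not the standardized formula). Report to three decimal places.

Σσ²ᵢ = 0.93² + 0.81² + 1.19² + 1.38² = 4.8415
Covariances σ_ij = r_ij · s_i · s_j:
  σ(X1,X2) = 0.10 × 0.93 × 0.81 = 0.0753
  σ(X1,X3) = 0.21 × 0.93 × 1.19 = 0.2324
  σ(X1,X4) = 0.31 × 0.93 × 1.38 = 0.3979
  σ(X2,X3) = 0.28 × 0.81 × 1.19 = 0.2699
  σ(X2,X4) = 0.17 × 0.81 × 1.38 = 0.1900
  σ(X3,X4) = 0.16 × 1.19 × 1.38 = 0.2628
σ²_T = Σσ²ᵢ + 2·Σσ_ij = 4.8415 + 2 × 1.4283 = 7.6981
α = (4/3)·(1 − 4.8415/7.6981) = 0.495

Cronbach's alpha = 0.495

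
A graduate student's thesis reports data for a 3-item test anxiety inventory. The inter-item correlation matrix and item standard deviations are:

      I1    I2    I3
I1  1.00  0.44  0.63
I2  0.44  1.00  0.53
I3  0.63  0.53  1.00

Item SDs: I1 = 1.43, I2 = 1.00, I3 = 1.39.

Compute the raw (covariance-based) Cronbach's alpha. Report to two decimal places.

Σσ²ᵢ = 1.43² + 1.00² + 1.39² = 4.9770
Covariances σ_ij = r_ij · s_i · s_j:
  σ(I1,I2) = 0.44 × 1.43 × 1.00 = 0.6292
  σ(I1,I3) = 0.63 × 1.43 × 1.39 = 1.2523
  σ(I2,I3) = 0.53 × 1.00 × 1.39 = 0.7367
σ²_T = Σσ²ᵢ + 2·Σσ_ij = 4.9770 + 2 × 2.6182 = 10.2134
α = (3/2)·(1 − 4.9770/10.2134) = 0.77

α = 0.77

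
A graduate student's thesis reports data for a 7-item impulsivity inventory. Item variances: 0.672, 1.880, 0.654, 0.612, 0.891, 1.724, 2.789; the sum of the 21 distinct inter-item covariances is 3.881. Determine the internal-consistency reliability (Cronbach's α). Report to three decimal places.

Cronbach's α = 0.533

Σσᵢ² = 0.672 + 1.880 + 0.654 + 0.612 + 0.891 + 1.724 + 2.789 = 9.222
Sum of distinct covariances = 3.881
Var(T) = Σσᵢ² + 2·Σcov = 9.222 + 2 × 3.881 = 16.984
α = (7/6)·(1 − 9.222/16.984) = 0.533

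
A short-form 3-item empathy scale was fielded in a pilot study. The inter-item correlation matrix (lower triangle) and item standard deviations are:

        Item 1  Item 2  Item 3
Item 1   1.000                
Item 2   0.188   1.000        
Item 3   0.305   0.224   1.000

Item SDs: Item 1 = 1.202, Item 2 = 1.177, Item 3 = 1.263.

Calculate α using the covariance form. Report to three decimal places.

α = 0.486

Σσ²ᵢ = 1.202² + 1.177² + 1.263² = 4.4253
Covariances σ_ij = r_ij · s_i · s_j:
  σ(Item 1,Item 2) = 0.188 × 1.202 × 1.177 = 0.2660
  σ(Item 1,Item 3) = 0.305 × 1.202 × 1.263 = 0.4630
  σ(Item 2,Item 3) = 0.224 × 1.177 × 1.263 = 0.3330
σ²_T = Σσ²ᵢ + 2·Σσ_ij = 4.4253 + 2 × 1.0620 = 6.5493
α = (3/2)·(1 − 4.4253/6.5493) = 0.486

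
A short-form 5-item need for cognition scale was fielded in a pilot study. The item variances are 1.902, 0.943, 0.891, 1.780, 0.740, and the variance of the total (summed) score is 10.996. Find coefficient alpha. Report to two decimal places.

sum of item variances = 1.902 + 0.943 + 0.891 + 1.780 + 0.740 = 6.256
α = (k/(k−1))·(1 − sum of item variances/σ²_total) = (5/4)·(1 − 6.256/10.996) = 0.54

α = 0.54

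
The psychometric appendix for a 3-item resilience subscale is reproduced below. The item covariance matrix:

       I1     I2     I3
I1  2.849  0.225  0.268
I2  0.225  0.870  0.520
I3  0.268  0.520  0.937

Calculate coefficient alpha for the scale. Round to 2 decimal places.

ΣVar(i) = 2.849 + 0.870 + 0.937 = 4.656
Σ_{i<j} σ_ij = 1.013
Var(T) = 4.656 + 2 × 1.013 = 6.682
α = (k/(k−1))·(1 − ΣVar(i)/Var(T)) = (3/2)·(1 − 4.656/6.682) = 0.45

α = 0.45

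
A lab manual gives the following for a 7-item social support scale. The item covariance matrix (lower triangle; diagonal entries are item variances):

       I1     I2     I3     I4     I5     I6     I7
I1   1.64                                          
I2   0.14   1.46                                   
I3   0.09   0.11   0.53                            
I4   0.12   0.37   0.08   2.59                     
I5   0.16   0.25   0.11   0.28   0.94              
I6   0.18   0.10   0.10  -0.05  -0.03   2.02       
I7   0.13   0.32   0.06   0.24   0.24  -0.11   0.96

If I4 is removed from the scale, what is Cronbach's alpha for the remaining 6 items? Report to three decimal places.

Cronbach's alpha = 0.395

Remaining items: I1, I2, I3, I5, I6, I7 (k = 6).
Σσᵢ² = 1.64 + 1.46 + 0.53 + 0.94 + 2.02 + 0.96 = 7.55
Var(T) = 7.55 + 2 × 1.85 = 11.25
α (item deleted) = (6/5)·(1 − 7.55/11.25) = 0.395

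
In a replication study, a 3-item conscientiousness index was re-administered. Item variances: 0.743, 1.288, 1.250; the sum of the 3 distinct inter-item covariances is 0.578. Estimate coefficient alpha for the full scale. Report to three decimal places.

Σσ²ᵢ = 0.743 + 1.288 + 1.250 = 3.281
Sum of distinct covariances = 0.578
Var(T) = Σσ²ᵢ + 2·Σcov = 3.281 + 2 × 0.578 = 4.437
α = (3/2)·(1 − 3.281/4.437) = 0.391

coefficient alpha = 0.391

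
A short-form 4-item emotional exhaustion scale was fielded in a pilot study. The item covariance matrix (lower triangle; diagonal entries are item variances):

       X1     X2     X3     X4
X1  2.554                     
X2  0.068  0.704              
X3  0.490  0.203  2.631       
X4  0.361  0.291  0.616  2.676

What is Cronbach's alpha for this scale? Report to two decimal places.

Cronbach's alpha = 0.43

Σσᵢ² = 2.554 + 0.704 + 2.631 + 2.676 = 8.565
Sum of off-diagonal covariances = 2.029
Var(T) = 8.565 + 2 × 2.029 = 12.623
α = (k/(k−1))·(1 − Σσᵢ²/Var(T)) = (4/3)·(1 − 8.565/12.623) = 0.43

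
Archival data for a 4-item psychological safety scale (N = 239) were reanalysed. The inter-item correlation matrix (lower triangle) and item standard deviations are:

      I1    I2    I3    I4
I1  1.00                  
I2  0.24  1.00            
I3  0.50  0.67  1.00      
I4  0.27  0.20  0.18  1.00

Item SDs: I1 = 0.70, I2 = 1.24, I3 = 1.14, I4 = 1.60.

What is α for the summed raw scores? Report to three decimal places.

α = 0.623

Σσ²ᵢ = 0.70² + 1.24² + 1.14² + 1.60² = 5.8872
Covariances σ_ij = r_ij · s_i · s_j:
  σ(I1,I2) = 0.24 × 0.70 × 1.24 = 0.2083
  σ(I1,I3) = 0.50 × 0.70 × 1.14 = 0.3990
  σ(I1,I4) = 0.27 × 0.70 × 1.60 = 0.3024
  σ(I2,I3) = 0.67 × 1.24 × 1.14 = 0.9471
  σ(I2,I4) = 0.20 × 1.24 × 1.60 = 0.3968
  σ(I3,I4) = 0.18 × 1.14 × 1.60 = 0.3283
σ²_T = Σσ²ᵢ + 2·Σσ_ij = 5.8872 + 2 × 2.5819 = 11.0510
α = (4/3)·(1 − 5.8872/11.0510) = 0.623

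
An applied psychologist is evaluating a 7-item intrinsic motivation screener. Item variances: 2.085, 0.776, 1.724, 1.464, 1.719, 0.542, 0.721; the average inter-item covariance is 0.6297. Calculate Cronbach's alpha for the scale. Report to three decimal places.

Σσᵢ² = 2.085 + 0.776 + 1.724 + 1.464 + 1.719 + 0.542 + 0.721 = 9.031
Sum of the 21 distinct covariances = 21 × 0.6297 = 13.2237
Var(T) = Σσᵢ² + 2·Σcov = 9.031 + 2 × 13.2237 = 35.4784
α = (7/6)·(1 − 9.031/35.4784) = 0.870

Cronbach's alpha = 0.870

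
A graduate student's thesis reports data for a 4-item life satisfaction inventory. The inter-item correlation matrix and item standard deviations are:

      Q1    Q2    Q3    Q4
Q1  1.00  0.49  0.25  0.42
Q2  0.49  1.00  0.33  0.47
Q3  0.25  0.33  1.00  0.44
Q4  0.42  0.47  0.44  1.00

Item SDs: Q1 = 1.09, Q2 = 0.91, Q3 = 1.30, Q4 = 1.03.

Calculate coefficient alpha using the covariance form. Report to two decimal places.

Σσ²ᵢ = 1.09² + 0.91² + 1.30² + 1.03² = 4.7671
Covariances σ_ij = r_ij · s_i · s_j:
  σ(Q1,Q2) = 0.49 × 1.09 × 0.91 = 0.4860
  σ(Q1,Q3) = 0.25 × 1.09 × 1.30 = 0.3543
  σ(Q1,Q4) = 0.42 × 1.09 × 1.03 = 0.4715
  σ(Q2,Q3) = 0.33 × 0.91 × 1.30 = 0.3904
  σ(Q2,Q4) = 0.47 × 0.91 × 1.03 = 0.4405
  σ(Q3,Q4) = 0.44 × 1.30 × 1.03 = 0.5892
σ²_T = Σσ²ᵢ + 2·Σσ_ij = 4.7671 + 2 × 2.7319 = 10.2309
α = (4/3)·(1 − 4.7671/10.2309) = 0.71

α = 0.71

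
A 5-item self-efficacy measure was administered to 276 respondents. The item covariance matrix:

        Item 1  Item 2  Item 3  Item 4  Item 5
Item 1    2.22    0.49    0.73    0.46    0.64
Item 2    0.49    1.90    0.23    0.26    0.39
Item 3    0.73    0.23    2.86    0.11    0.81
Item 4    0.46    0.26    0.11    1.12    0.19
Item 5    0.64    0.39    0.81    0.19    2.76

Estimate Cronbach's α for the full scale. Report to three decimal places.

sum of item variances = 2.22 + 1.90 + 2.86 + 1.12 + 2.76 = 10.86
Σ_{i<j} σ_ij = 4.31
σ²_total = 10.86 + 2 × 4.31 = 19.48
α = (k/(k−1))·(1 − sum of item variances/σ²_total) = (5/4)·(1 − 10.86/19.48) = 0.553

Cronbach's α = 0.553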